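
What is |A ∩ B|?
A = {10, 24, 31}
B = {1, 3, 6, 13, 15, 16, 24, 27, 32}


Set A = {10, 24, 31}
Set B = {1, 3, 6, 13, 15, 16, 24, 27, 32}
A ∩ B = {24}
|A ∩ B| = 1

1


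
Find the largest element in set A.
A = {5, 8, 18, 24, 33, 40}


Set A = {5, 8, 18, 24, 33, 40}
Elements in ascending order: 5, 8, 18, 24, 33, 40
The largest element is 40.

40


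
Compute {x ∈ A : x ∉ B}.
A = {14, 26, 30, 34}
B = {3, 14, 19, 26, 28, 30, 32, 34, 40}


Set A = {14, 26, 30, 34}
Set B = {3, 14, 19, 26, 28, 30, 32, 34, 40}
Check each element of A against B:
14 ∈ B, 26 ∈ B, 30 ∈ B, 34 ∈ B
Elements of A not in B: {}

{}


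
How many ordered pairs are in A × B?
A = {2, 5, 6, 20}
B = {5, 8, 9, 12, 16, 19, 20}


Set A = {2, 5, 6, 20} has 4 elements.
Set B = {5, 8, 9, 12, 16, 19, 20} has 7 elements.
|A × B| = |A| × |B| = 4 × 7 = 28

28


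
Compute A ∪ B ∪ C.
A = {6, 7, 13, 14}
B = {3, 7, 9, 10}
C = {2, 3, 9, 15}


Set A = {6, 7, 13, 14}
Set B = {3, 7, 9, 10}
Set C = {2, 3, 9, 15}
First, A ∪ B = {3, 6, 7, 9, 10, 13, 14}
Then, (A ∪ B) ∪ C = {2, 3, 6, 7, 9, 10, 13, 14, 15}

{2, 3, 6, 7, 9, 10, 13, 14, 15}


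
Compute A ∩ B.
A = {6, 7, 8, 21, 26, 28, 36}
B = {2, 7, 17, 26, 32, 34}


Set A = {6, 7, 8, 21, 26, 28, 36}
Set B = {2, 7, 17, 26, 32, 34}
A ∩ B includes only elements in both sets.
Check each element of A against B:
6 ✗, 7 ✓, 8 ✗, 21 ✗, 26 ✓, 28 ✗, 36 ✗
A ∩ B = {7, 26}

{7, 26}


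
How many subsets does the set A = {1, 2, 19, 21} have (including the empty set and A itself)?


Set A = {1, 2, 19, 21}
|A| = 4
The power set P(A) contains all subsets of A.
|P(A)| = 2^|A| = 2^4 = 16

16


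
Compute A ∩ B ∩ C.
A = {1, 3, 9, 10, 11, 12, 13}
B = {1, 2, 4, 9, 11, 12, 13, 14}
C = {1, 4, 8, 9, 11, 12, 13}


Set A = {1, 3, 9, 10, 11, 12, 13}
Set B = {1, 2, 4, 9, 11, 12, 13, 14}
Set C = {1, 4, 8, 9, 11, 12, 13}
First, A ∩ B = {1, 9, 11, 12, 13}
Then, (A ∩ B) ∩ C = {1, 9, 11, 12, 13}

{1, 9, 11, 12, 13}


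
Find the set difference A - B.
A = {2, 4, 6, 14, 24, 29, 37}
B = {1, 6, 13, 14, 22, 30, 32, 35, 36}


Set A = {2, 4, 6, 14, 24, 29, 37}
Set B = {1, 6, 13, 14, 22, 30, 32, 35, 36}
A \ B includes elements in A that are not in B.
Check each element of A:
2 (not in B, keep), 4 (not in B, keep), 6 (in B, remove), 14 (in B, remove), 24 (not in B, keep), 29 (not in B, keep), 37 (not in B, keep)
A \ B = {2, 4, 24, 29, 37}

{2, 4, 24, 29, 37}


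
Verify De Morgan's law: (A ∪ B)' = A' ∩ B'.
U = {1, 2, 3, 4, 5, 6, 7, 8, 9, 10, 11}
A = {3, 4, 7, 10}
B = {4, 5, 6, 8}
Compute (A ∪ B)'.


U = {1, 2, 3, 4, 5, 6, 7, 8, 9, 10, 11}
A = {3, 4, 7, 10}, B = {4, 5, 6, 8}
A ∪ B = {3, 4, 5, 6, 7, 8, 10}
(A ∪ B)' = U \ (A ∪ B) = {1, 2, 9, 11}
Verification via A' ∩ B': A' = {1, 2, 5, 6, 8, 9, 11}, B' = {1, 2, 3, 7, 9, 10, 11}
A' ∩ B' = {1, 2, 9, 11} ✓

{1, 2, 9, 11}


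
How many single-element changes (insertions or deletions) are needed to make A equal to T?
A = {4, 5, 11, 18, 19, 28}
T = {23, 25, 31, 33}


Set A = {4, 5, 11, 18, 19, 28}
Set T = {23, 25, 31, 33}
Elements to remove from A (in A, not in T): {4, 5, 11, 18, 19, 28} → 6 removals
Elements to add to A (in T, not in A): {23, 25, 31, 33} → 4 additions
Total edits = 6 + 4 = 10

10


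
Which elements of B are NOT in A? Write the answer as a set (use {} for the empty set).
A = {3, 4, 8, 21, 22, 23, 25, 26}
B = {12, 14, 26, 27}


Set A = {3, 4, 8, 21, 22, 23, 25, 26}
Set B = {12, 14, 26, 27}
Check each element of B against A:
12 ∉ A (include), 14 ∉ A (include), 26 ∈ A, 27 ∉ A (include)
Elements of B not in A: {12, 14, 27}

{12, 14, 27}


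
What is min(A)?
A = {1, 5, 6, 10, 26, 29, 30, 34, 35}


Set A = {1, 5, 6, 10, 26, 29, 30, 34, 35}
Elements in ascending order: 1, 5, 6, 10, 26, 29, 30, 34, 35
The smallest element is 1.

1


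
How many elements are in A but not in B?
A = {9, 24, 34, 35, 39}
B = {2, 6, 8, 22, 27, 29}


Set A = {9, 24, 34, 35, 39}
Set B = {2, 6, 8, 22, 27, 29}
A \ B = {9, 24, 34, 35, 39}
|A \ B| = 5

5


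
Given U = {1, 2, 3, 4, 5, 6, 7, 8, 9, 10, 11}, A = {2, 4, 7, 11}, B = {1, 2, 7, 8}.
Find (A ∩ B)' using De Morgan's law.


U = {1, 2, 3, 4, 5, 6, 7, 8, 9, 10, 11}
A = {2, 4, 7, 11}, B = {1, 2, 7, 8}
A ∩ B = {2, 7}
(A ∩ B)' = U \ (A ∩ B) = {1, 3, 4, 5, 6, 8, 9, 10, 11}
Verification via A' ∪ B': A' = {1, 3, 5, 6, 8, 9, 10}, B' = {3, 4, 5, 6, 9, 10, 11}
A' ∪ B' = {1, 3, 4, 5, 6, 8, 9, 10, 11} ✓

{1, 3, 4, 5, 6, 8, 9, 10, 11}


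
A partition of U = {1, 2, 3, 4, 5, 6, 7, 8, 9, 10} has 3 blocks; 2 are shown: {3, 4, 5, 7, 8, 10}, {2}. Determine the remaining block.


U = {1, 2, 3, 4, 5, 6, 7, 8, 9, 10}
Shown blocks: {3, 4, 5, 7, 8, 10}, {2}
A partition's blocks are pairwise disjoint and cover U, so the missing block = U \ (union of shown blocks).
Union of shown blocks: {2, 3, 4, 5, 7, 8, 10}
Missing block = U \ (union) = {1, 6, 9}

{1, 6, 9}


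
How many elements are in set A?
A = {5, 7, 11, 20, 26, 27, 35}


Set A = {5, 7, 11, 20, 26, 27, 35}
Listing elements: 5, 7, 11, 20, 26, 27, 35
Counting: 7 elements
|A| = 7

7


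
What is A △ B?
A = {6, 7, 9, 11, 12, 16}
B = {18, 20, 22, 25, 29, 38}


Set A = {6, 7, 9, 11, 12, 16}
Set B = {18, 20, 22, 25, 29, 38}
A △ B = (A \ B) ∪ (B \ A)
Elements in A but not B: {6, 7, 9, 11, 12, 16}
Elements in B but not A: {18, 20, 22, 25, 29, 38}
A △ B = {6, 7, 9, 11, 12, 16, 18, 20, 22, 25, 29, 38}

{6, 7, 9, 11, 12, 16, 18, 20, 22, 25, 29, 38}


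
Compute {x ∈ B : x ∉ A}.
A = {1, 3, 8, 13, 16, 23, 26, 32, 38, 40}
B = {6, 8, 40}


Set A = {1, 3, 8, 13, 16, 23, 26, 32, 38, 40}
Set B = {6, 8, 40}
Check each element of B against A:
6 ∉ A (include), 8 ∈ A, 40 ∈ A
Elements of B not in A: {6}

{6}


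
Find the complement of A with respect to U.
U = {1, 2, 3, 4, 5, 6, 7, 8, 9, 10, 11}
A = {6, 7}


Universal set U = {1, 2, 3, 4, 5, 6, 7, 8, 9, 10, 11}
Set A = {6, 7}
A' = U \ A = elements in U but not in A
Checking each element of U:
1 (not in A, include), 2 (not in A, include), 3 (not in A, include), 4 (not in A, include), 5 (not in A, include), 6 (in A, exclude), 7 (in A, exclude), 8 (not in A, include), 9 (not in A, include), 10 (not in A, include), 11 (not in A, include)
A' = {1, 2, 3, 4, 5, 8, 9, 10, 11}

{1, 2, 3, 4, 5, 8, 9, 10, 11}


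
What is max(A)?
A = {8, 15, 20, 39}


Set A = {8, 15, 20, 39}
Elements in ascending order: 8, 15, 20, 39
The largest element is 39.

39


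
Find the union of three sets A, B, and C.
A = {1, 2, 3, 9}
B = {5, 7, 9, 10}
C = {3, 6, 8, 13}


Set A = {1, 2, 3, 9}
Set B = {5, 7, 9, 10}
Set C = {3, 6, 8, 13}
First, A ∪ B = {1, 2, 3, 5, 7, 9, 10}
Then, (A ∪ B) ∪ C = {1, 2, 3, 5, 6, 7, 8, 9, 10, 13}

{1, 2, 3, 5, 6, 7, 8, 9, 10, 13}


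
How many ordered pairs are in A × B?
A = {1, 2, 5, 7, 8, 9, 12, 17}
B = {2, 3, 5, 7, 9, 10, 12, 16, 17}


Set A = {1, 2, 5, 7, 8, 9, 12, 17} has 8 elements.
Set B = {2, 3, 5, 7, 9, 10, 12, 16, 17} has 9 elements.
|A × B| = |A| × |B| = 8 × 9 = 72

72


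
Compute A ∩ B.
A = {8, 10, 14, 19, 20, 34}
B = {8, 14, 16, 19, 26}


Set A = {8, 10, 14, 19, 20, 34}
Set B = {8, 14, 16, 19, 26}
A ∩ B includes only elements in both sets.
Check each element of A against B:
8 ✓, 10 ✗, 14 ✓, 19 ✓, 20 ✗, 34 ✗
A ∩ B = {8, 14, 19}

{8, 14, 19}


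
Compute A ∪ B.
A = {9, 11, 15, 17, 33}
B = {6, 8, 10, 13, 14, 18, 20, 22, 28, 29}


Set A = {9, 11, 15, 17, 33}
Set B = {6, 8, 10, 13, 14, 18, 20, 22, 28, 29}
A ∪ B includes all elements in either set.
Elements from A: {9, 11, 15, 17, 33}
Elements from B not already included: {6, 8, 10, 13, 14, 18, 20, 22, 28, 29}
A ∪ B = {6, 8, 9, 10, 11, 13, 14, 15, 17, 18, 20, 22, 28, 29, 33}

{6, 8, 9, 10, 11, 13, 14, 15, 17, 18, 20, 22, 28, 29, 33}


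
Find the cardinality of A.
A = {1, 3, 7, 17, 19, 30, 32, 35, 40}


Set A = {1, 3, 7, 17, 19, 30, 32, 35, 40}
Listing elements: 1, 3, 7, 17, 19, 30, 32, 35, 40
Counting: 9 elements
|A| = 9

9


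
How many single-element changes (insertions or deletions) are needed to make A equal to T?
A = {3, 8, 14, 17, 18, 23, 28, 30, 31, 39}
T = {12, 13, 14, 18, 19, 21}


Set A = {3, 8, 14, 17, 18, 23, 28, 30, 31, 39}
Set T = {12, 13, 14, 18, 19, 21}
Elements to remove from A (in A, not in T): {3, 8, 17, 23, 28, 30, 31, 39} → 8 removals
Elements to add to A (in T, not in A): {12, 13, 19, 21} → 4 additions
Total edits = 8 + 4 = 12

12


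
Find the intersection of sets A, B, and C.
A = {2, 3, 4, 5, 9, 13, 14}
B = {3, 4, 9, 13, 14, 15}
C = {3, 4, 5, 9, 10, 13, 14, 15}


Set A = {2, 3, 4, 5, 9, 13, 14}
Set B = {3, 4, 9, 13, 14, 15}
Set C = {3, 4, 5, 9, 10, 13, 14, 15}
First, A ∩ B = {3, 4, 9, 13, 14}
Then, (A ∩ B) ∩ C = {3, 4, 9, 13, 14}

{3, 4, 9, 13, 14}


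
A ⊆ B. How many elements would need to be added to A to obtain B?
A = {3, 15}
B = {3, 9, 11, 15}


Set A = {3, 15}, |A| = 2
Set B = {3, 9, 11, 15}, |B| = 4
Since A ⊆ B: B \ A = {9, 11}
|B| - |A| = 4 - 2 = 2

2


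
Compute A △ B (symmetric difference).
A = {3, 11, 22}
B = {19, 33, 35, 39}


Set A = {3, 11, 22}
Set B = {19, 33, 35, 39}
A △ B = (A \ B) ∪ (B \ A)
Elements in A but not B: {3, 11, 22}
Elements in B but not A: {19, 33, 35, 39}
A △ B = {3, 11, 19, 22, 33, 35, 39}

{3, 11, 19, 22, 33, 35, 39}


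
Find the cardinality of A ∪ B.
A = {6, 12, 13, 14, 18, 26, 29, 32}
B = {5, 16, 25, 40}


Set A = {6, 12, 13, 14, 18, 26, 29, 32}, |A| = 8
Set B = {5, 16, 25, 40}, |B| = 4
A ∩ B = {}, |A ∩ B| = 0
|A ∪ B| = |A| + |B| - |A ∩ B| = 8 + 4 - 0 = 12

12


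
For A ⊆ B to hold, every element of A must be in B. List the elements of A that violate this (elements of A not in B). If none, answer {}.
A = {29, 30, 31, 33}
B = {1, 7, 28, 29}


Set A = {29, 30, 31, 33}
Set B = {1, 7, 28, 29}
Check each element of A against B:
29 ∈ B, 30 ∉ B (include), 31 ∉ B (include), 33 ∉ B (include)
Elements of A not in B: {30, 31, 33}

{30, 31, 33}


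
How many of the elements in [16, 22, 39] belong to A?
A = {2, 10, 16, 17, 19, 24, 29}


Set A = {2, 10, 16, 17, 19, 24, 29}
Candidates: [16, 22, 39]
Check each candidate:
16 ∈ A, 22 ∉ A, 39 ∉ A
Count of candidates in A: 1

1


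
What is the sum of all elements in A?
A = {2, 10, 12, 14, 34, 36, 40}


Set A = {2, 10, 12, 14, 34, 36, 40}
Sum = 2 + 10 + 12 + 14 + 34 + 36 + 40 = 148

148


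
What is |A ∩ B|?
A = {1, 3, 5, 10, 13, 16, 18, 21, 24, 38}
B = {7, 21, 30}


Set A = {1, 3, 5, 10, 13, 16, 18, 21, 24, 38}
Set B = {7, 21, 30}
A ∩ B = {21}
|A ∩ B| = 1

1


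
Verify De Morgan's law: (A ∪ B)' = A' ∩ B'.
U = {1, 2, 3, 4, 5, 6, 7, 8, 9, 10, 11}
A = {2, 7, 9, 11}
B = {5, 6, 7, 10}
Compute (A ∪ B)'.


U = {1, 2, 3, 4, 5, 6, 7, 8, 9, 10, 11}
A = {2, 7, 9, 11}, B = {5, 6, 7, 10}
A ∪ B = {2, 5, 6, 7, 9, 10, 11}
(A ∪ B)' = U \ (A ∪ B) = {1, 3, 4, 8}
Verification via A' ∩ B': A' = {1, 3, 4, 5, 6, 8, 10}, B' = {1, 2, 3, 4, 8, 9, 11}
A' ∩ B' = {1, 3, 4, 8} ✓

{1, 3, 4, 8}


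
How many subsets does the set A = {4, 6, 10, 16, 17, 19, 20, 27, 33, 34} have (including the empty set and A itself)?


Set A = {4, 6, 10, 16, 17, 19, 20, 27, 33, 34}
|A| = 10
The power set P(A) contains all subsets of A.
|P(A)| = 2^|A| = 2^10 = 1024

1024


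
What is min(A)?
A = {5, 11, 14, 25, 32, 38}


Set A = {5, 11, 14, 25, 32, 38}
Elements in ascending order: 5, 11, 14, 25, 32, 38
The smallest element is 5.

5


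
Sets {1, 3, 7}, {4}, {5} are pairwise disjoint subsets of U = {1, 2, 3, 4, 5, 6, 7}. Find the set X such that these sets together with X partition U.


U = {1, 2, 3, 4, 5, 6, 7}
Shown blocks: {1, 3, 7}, {4}, {5}
A partition's blocks are pairwise disjoint and cover U, so the missing block = U \ (union of shown blocks).
Union of shown blocks: {1, 3, 4, 5, 7}
Missing block = U \ (union) = {2, 6}

{2, 6}


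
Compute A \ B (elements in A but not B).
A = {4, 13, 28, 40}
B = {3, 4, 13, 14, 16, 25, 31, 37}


Set A = {4, 13, 28, 40}
Set B = {3, 4, 13, 14, 16, 25, 31, 37}
A \ B includes elements in A that are not in B.
Check each element of A:
4 (in B, remove), 13 (in B, remove), 28 (not in B, keep), 40 (not in B, keep)
A \ B = {28, 40}

{28, 40}


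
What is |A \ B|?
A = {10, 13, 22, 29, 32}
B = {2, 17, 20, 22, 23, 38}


Set A = {10, 13, 22, 29, 32}
Set B = {2, 17, 20, 22, 23, 38}
A \ B = {10, 13, 29, 32}
|A \ B| = 4

4


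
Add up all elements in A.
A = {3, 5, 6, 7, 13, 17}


Set A = {3, 5, 6, 7, 13, 17}
Sum = 3 + 5 + 6 + 7 + 13 + 17 = 51

51


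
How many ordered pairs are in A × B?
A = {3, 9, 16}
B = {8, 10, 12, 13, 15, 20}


Set A = {3, 9, 16} has 3 elements.
Set B = {8, 10, 12, 13, 15, 20} has 6 elements.
|A × B| = |A| × |B| = 3 × 6 = 18

18


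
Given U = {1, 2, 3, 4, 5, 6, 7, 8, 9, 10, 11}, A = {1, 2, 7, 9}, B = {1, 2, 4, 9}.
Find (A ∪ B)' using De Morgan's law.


U = {1, 2, 3, 4, 5, 6, 7, 8, 9, 10, 11}
A = {1, 2, 7, 9}, B = {1, 2, 4, 9}
A ∪ B = {1, 2, 4, 7, 9}
(A ∪ B)' = U \ (A ∪ B) = {3, 5, 6, 8, 10, 11}
Verification via A' ∩ B': A' = {3, 4, 5, 6, 8, 10, 11}, B' = {3, 5, 6, 7, 8, 10, 11}
A' ∩ B' = {3, 5, 6, 8, 10, 11} ✓

{3, 5, 6, 8, 10, 11}


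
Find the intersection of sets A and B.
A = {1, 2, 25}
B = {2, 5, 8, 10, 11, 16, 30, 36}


Set A = {1, 2, 25}
Set B = {2, 5, 8, 10, 11, 16, 30, 36}
A ∩ B includes only elements in both sets.
Check each element of A against B:
1 ✗, 2 ✓, 25 ✗
A ∩ B = {2}

{2}


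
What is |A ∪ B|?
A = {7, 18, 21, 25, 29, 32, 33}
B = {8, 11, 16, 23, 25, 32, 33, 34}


Set A = {7, 18, 21, 25, 29, 32, 33}, |A| = 7
Set B = {8, 11, 16, 23, 25, 32, 33, 34}, |B| = 8
A ∩ B = {25, 32, 33}, |A ∩ B| = 3
|A ∪ B| = |A| + |B| - |A ∩ B| = 7 + 8 - 3 = 12

12


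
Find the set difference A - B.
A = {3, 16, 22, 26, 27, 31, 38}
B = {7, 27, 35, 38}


Set A = {3, 16, 22, 26, 27, 31, 38}
Set B = {7, 27, 35, 38}
A \ B includes elements in A that are not in B.
Check each element of A:
3 (not in B, keep), 16 (not in B, keep), 22 (not in B, keep), 26 (not in B, keep), 27 (in B, remove), 31 (not in B, keep), 38 (in B, remove)
A \ B = {3, 16, 22, 26, 31}

{3, 16, 22, 26, 31}


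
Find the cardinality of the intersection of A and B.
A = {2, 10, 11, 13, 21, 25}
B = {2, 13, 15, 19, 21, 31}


Set A = {2, 10, 11, 13, 21, 25}
Set B = {2, 13, 15, 19, 21, 31}
A ∩ B = {2, 13, 21}
|A ∩ B| = 3

3


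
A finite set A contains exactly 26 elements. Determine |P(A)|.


The set has 26 elements.
The power set contains all possible subsets.
|P(A)| = 2^|A| = 2^26 = 67108864

67108864


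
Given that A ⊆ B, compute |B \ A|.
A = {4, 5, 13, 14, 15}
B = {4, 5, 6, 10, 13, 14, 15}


Set A = {4, 5, 13, 14, 15}, |A| = 5
Set B = {4, 5, 6, 10, 13, 14, 15}, |B| = 7
Since A ⊆ B: B \ A = {6, 10}
|B| - |A| = 7 - 5 = 2

2


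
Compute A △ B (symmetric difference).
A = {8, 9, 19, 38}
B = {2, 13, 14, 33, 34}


Set A = {8, 9, 19, 38}
Set B = {2, 13, 14, 33, 34}
A △ B = (A \ B) ∪ (B \ A)
Elements in A but not B: {8, 9, 19, 38}
Elements in B but not A: {2, 13, 14, 33, 34}
A △ B = {2, 8, 9, 13, 14, 19, 33, 34, 38}

{2, 8, 9, 13, 14, 19, 33, 34, 38}


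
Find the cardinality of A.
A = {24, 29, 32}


Set A = {24, 29, 32}
Listing elements: 24, 29, 32
Counting: 3 elements
|A| = 3

3


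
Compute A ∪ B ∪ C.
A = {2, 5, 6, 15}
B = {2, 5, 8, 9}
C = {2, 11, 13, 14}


Set A = {2, 5, 6, 15}
Set B = {2, 5, 8, 9}
Set C = {2, 11, 13, 14}
First, A ∪ B = {2, 5, 6, 8, 9, 15}
Then, (A ∪ B) ∪ C = {2, 5, 6, 8, 9, 11, 13, 14, 15}

{2, 5, 6, 8, 9, 11, 13, 14, 15}


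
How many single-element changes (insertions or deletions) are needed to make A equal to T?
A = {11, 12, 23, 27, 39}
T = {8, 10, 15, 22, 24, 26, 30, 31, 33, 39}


Set A = {11, 12, 23, 27, 39}
Set T = {8, 10, 15, 22, 24, 26, 30, 31, 33, 39}
Elements to remove from A (in A, not in T): {11, 12, 23, 27} → 4 removals
Elements to add to A (in T, not in A): {8, 10, 15, 22, 24, 26, 30, 31, 33} → 9 additions
Total edits = 4 + 9 = 13

13


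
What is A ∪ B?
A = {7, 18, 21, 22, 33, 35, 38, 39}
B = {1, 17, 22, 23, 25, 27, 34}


Set A = {7, 18, 21, 22, 33, 35, 38, 39}
Set B = {1, 17, 22, 23, 25, 27, 34}
A ∪ B includes all elements in either set.
Elements from A: {7, 18, 21, 22, 33, 35, 38, 39}
Elements from B not already included: {1, 17, 23, 25, 27, 34}
A ∪ B = {1, 7, 17, 18, 21, 22, 23, 25, 27, 33, 34, 35, 38, 39}

{1, 7, 17, 18, 21, 22, 23, 25, 27, 33, 34, 35, 38, 39}


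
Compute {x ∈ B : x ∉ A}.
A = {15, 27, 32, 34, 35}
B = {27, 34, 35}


Set A = {15, 27, 32, 34, 35}
Set B = {27, 34, 35}
Check each element of B against A:
27 ∈ A, 34 ∈ A, 35 ∈ A
Elements of B not in A: {}

{}


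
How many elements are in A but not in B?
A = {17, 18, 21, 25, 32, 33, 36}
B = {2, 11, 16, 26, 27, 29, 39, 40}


Set A = {17, 18, 21, 25, 32, 33, 36}
Set B = {2, 11, 16, 26, 27, 29, 39, 40}
A \ B = {17, 18, 21, 25, 32, 33, 36}
|A \ B| = 7

7


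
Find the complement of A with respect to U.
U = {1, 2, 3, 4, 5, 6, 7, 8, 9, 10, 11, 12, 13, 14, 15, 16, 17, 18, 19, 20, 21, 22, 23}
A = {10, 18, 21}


Universal set U = {1, 2, 3, 4, 5, 6, 7, 8, 9, 10, 11, 12, 13, 14, 15, 16, 17, 18, 19, 20, 21, 22, 23}
Set A = {10, 18, 21}
A' = U \ A = elements in U but not in A
Checking each element of U:
1 (not in A, include), 2 (not in A, include), 3 (not in A, include), 4 (not in A, include), 5 (not in A, include), 6 (not in A, include), 7 (not in A, include), 8 (not in A, include), 9 (not in A, include), 10 (in A, exclude), 11 (not in A, include), 12 (not in A, include), 13 (not in A, include), 14 (not in A, include), 15 (not in A, include), 16 (not in A, include), 17 (not in A, include), 18 (in A, exclude), 19 (not in A, include), 20 (not in A, include), 21 (in A, exclude), 22 (not in A, include), 23 (not in A, include)
A' = {1, 2, 3, 4, 5, 6, 7, 8, 9, 11, 12, 13, 14, 15, 16, 17, 19, 20, 22, 23}

{1, 2, 3, 4, 5, 6, 7, 8, 9, 11, 12, 13, 14, 15, 16, 17, 19, 20, 22, 23}


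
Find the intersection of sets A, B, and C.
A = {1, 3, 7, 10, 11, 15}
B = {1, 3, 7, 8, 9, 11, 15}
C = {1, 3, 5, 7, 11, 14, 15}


Set A = {1, 3, 7, 10, 11, 15}
Set B = {1, 3, 7, 8, 9, 11, 15}
Set C = {1, 3, 5, 7, 11, 14, 15}
First, A ∩ B = {1, 3, 7, 11, 15}
Then, (A ∩ B) ∩ C = {1, 3, 7, 11, 15}

{1, 3, 7, 11, 15}


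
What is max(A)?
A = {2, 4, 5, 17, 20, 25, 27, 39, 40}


Set A = {2, 4, 5, 17, 20, 25, 27, 39, 40}
Elements in ascending order: 2, 4, 5, 17, 20, 25, 27, 39, 40
The largest element is 40.

40


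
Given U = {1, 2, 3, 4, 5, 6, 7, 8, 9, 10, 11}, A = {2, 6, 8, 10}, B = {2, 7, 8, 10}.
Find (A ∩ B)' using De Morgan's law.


U = {1, 2, 3, 4, 5, 6, 7, 8, 9, 10, 11}
A = {2, 6, 8, 10}, B = {2, 7, 8, 10}
A ∩ B = {2, 8, 10}
(A ∩ B)' = U \ (A ∩ B) = {1, 3, 4, 5, 6, 7, 9, 11}
Verification via A' ∪ B': A' = {1, 3, 4, 5, 7, 9, 11}, B' = {1, 3, 4, 5, 6, 9, 11}
A' ∪ B' = {1, 3, 4, 5, 6, 7, 9, 11} ✓

{1, 3, 4, 5, 6, 7, 9, 11}


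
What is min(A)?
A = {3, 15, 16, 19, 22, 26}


Set A = {3, 15, 16, 19, 22, 26}
Elements in ascending order: 3, 15, 16, 19, 22, 26
The smallest element is 3.

3


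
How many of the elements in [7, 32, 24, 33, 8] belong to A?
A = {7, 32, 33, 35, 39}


Set A = {7, 32, 33, 35, 39}
Candidates: [7, 32, 24, 33, 8]
Check each candidate:
7 ∈ A, 32 ∈ A, 24 ∉ A, 33 ∈ A, 8 ∉ A
Count of candidates in A: 3

3


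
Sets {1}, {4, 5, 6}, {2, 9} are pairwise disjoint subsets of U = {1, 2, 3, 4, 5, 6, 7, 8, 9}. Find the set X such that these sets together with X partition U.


U = {1, 2, 3, 4, 5, 6, 7, 8, 9}
Shown blocks: {1}, {4, 5, 6}, {2, 9}
A partition's blocks are pairwise disjoint and cover U, so the missing block = U \ (union of shown blocks).
Union of shown blocks: {1, 2, 4, 5, 6, 9}
Missing block = U \ (union) = {3, 7, 8}

{3, 7, 8}


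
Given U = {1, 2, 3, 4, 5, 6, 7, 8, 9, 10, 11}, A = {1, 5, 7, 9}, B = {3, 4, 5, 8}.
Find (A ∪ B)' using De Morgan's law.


U = {1, 2, 3, 4, 5, 6, 7, 8, 9, 10, 11}
A = {1, 5, 7, 9}, B = {3, 4, 5, 8}
A ∪ B = {1, 3, 4, 5, 7, 8, 9}
(A ∪ B)' = U \ (A ∪ B) = {2, 6, 10, 11}
Verification via A' ∩ B': A' = {2, 3, 4, 6, 8, 10, 11}, B' = {1, 2, 6, 7, 9, 10, 11}
A' ∩ B' = {2, 6, 10, 11} ✓

{2, 6, 10, 11}


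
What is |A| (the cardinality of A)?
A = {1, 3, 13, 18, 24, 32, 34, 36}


Set A = {1, 3, 13, 18, 24, 32, 34, 36}
Listing elements: 1, 3, 13, 18, 24, 32, 34, 36
Counting: 8 elements
|A| = 8

8


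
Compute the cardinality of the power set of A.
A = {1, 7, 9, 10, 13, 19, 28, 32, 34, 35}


Set A = {1, 7, 9, 10, 13, 19, 28, 32, 34, 35}
|A| = 10
The power set P(A) contains all subsets of A.
|P(A)| = 2^|A| = 2^10 = 1024

1024


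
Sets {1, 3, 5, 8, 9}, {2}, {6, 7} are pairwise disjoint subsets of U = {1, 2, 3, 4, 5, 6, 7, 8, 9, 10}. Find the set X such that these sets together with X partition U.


U = {1, 2, 3, 4, 5, 6, 7, 8, 9, 10}
Shown blocks: {1, 3, 5, 8, 9}, {2}, {6, 7}
A partition's blocks are pairwise disjoint and cover U, so the missing block = U \ (union of shown blocks).
Union of shown blocks: {1, 2, 3, 5, 6, 7, 8, 9}
Missing block = U \ (union) = {4, 10}

{4, 10}


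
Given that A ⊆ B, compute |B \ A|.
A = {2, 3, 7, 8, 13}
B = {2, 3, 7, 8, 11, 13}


Set A = {2, 3, 7, 8, 13}, |A| = 5
Set B = {2, 3, 7, 8, 11, 13}, |B| = 6
Since A ⊆ B: B \ A = {11}
|B| - |A| = 6 - 5 = 1

1


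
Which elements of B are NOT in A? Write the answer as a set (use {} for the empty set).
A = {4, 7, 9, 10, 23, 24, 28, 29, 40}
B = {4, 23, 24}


Set A = {4, 7, 9, 10, 23, 24, 28, 29, 40}
Set B = {4, 23, 24}
Check each element of B against A:
4 ∈ A, 23 ∈ A, 24 ∈ A
Elements of B not in A: {}

{}


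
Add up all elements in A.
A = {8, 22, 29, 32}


Set A = {8, 22, 29, 32}
Sum = 8 + 22 + 29 + 32 = 91

91


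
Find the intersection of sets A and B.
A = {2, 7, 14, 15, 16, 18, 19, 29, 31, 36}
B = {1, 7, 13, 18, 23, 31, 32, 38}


Set A = {2, 7, 14, 15, 16, 18, 19, 29, 31, 36}
Set B = {1, 7, 13, 18, 23, 31, 32, 38}
A ∩ B includes only elements in both sets.
Check each element of A against B:
2 ✗, 7 ✓, 14 ✗, 15 ✗, 16 ✗, 18 ✓, 19 ✗, 29 ✗, 31 ✓, 36 ✗
A ∩ B = {7, 18, 31}

{7, 18, 31}


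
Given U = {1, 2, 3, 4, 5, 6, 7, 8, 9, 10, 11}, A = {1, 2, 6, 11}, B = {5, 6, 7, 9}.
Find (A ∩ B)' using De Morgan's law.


U = {1, 2, 3, 4, 5, 6, 7, 8, 9, 10, 11}
A = {1, 2, 6, 11}, B = {5, 6, 7, 9}
A ∩ B = {6}
(A ∩ B)' = U \ (A ∩ B) = {1, 2, 3, 4, 5, 7, 8, 9, 10, 11}
Verification via A' ∪ B': A' = {3, 4, 5, 7, 8, 9, 10}, B' = {1, 2, 3, 4, 8, 10, 11}
A' ∪ B' = {1, 2, 3, 4, 5, 7, 8, 9, 10, 11} ✓

{1, 2, 3, 4, 5, 7, 8, 9, 10, 11}


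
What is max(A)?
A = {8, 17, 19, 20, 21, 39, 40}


Set A = {8, 17, 19, 20, 21, 39, 40}
Elements in ascending order: 8, 17, 19, 20, 21, 39, 40
The largest element is 40.

40


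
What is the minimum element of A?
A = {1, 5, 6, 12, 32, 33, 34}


Set A = {1, 5, 6, 12, 32, 33, 34}
Elements in ascending order: 1, 5, 6, 12, 32, 33, 34
The smallest element is 1.

1


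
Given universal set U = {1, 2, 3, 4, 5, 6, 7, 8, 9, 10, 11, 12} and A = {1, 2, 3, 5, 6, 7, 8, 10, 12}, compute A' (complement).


Universal set U = {1, 2, 3, 4, 5, 6, 7, 8, 9, 10, 11, 12}
Set A = {1, 2, 3, 5, 6, 7, 8, 10, 12}
A' = U \ A = elements in U but not in A
Checking each element of U:
1 (in A, exclude), 2 (in A, exclude), 3 (in A, exclude), 4 (not in A, include), 5 (in A, exclude), 6 (in A, exclude), 7 (in A, exclude), 8 (in A, exclude), 9 (not in A, include), 10 (in A, exclude), 11 (not in A, include), 12 (in A, exclude)
A' = {4, 9, 11}

{4, 9, 11}


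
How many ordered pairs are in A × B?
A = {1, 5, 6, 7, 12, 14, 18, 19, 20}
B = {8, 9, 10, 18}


Set A = {1, 5, 6, 7, 12, 14, 18, 19, 20} has 9 elements.
Set B = {8, 9, 10, 18} has 4 elements.
|A × B| = |A| × |B| = 9 × 4 = 36

36


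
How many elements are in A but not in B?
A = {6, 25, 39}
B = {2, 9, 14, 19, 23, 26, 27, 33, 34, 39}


Set A = {6, 25, 39}
Set B = {2, 9, 14, 19, 23, 26, 27, 33, 34, 39}
A \ B = {6, 25}
|A \ B| = 2

2


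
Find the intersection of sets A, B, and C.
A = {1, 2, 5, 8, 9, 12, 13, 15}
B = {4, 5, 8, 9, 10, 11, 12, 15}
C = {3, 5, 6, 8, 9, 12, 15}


Set A = {1, 2, 5, 8, 9, 12, 13, 15}
Set B = {4, 5, 8, 9, 10, 11, 12, 15}
Set C = {3, 5, 6, 8, 9, 12, 15}
First, A ∩ B = {5, 8, 9, 12, 15}
Then, (A ∩ B) ∩ C = {5, 8, 9, 12, 15}

{5, 8, 9, 12, 15}


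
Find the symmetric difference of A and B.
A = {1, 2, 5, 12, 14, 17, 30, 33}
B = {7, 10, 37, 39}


Set A = {1, 2, 5, 12, 14, 17, 30, 33}
Set B = {7, 10, 37, 39}
A △ B = (A \ B) ∪ (B \ A)
Elements in A but not B: {1, 2, 5, 12, 14, 17, 30, 33}
Elements in B but not A: {7, 10, 37, 39}
A △ B = {1, 2, 5, 7, 10, 12, 14, 17, 30, 33, 37, 39}

{1, 2, 5, 7, 10, 12, 14, 17, 30, 33, 37, 39}


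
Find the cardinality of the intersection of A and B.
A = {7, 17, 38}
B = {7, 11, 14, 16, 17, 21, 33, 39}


Set A = {7, 17, 38}
Set B = {7, 11, 14, 16, 17, 21, 33, 39}
A ∩ B = {7, 17}
|A ∩ B| = 2

2


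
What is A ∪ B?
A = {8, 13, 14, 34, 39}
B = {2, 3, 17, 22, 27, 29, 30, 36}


Set A = {8, 13, 14, 34, 39}
Set B = {2, 3, 17, 22, 27, 29, 30, 36}
A ∪ B includes all elements in either set.
Elements from A: {8, 13, 14, 34, 39}
Elements from B not already included: {2, 3, 17, 22, 27, 29, 30, 36}
A ∪ B = {2, 3, 8, 13, 14, 17, 22, 27, 29, 30, 34, 36, 39}

{2, 3, 8, 13, 14, 17, 22, 27, 29, 30, 34, 36, 39}


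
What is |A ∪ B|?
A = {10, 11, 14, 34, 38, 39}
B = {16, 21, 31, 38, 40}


Set A = {10, 11, 14, 34, 38, 39}, |A| = 6
Set B = {16, 21, 31, 38, 40}, |B| = 5
A ∩ B = {38}, |A ∩ B| = 1
|A ∪ B| = |A| + |B| - |A ∩ B| = 6 + 5 - 1 = 10

10


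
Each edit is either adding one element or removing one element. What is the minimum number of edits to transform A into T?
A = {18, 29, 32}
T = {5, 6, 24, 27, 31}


Set A = {18, 29, 32}
Set T = {5, 6, 24, 27, 31}
Elements to remove from A (in A, not in T): {18, 29, 32} → 3 removals
Elements to add to A (in T, not in A): {5, 6, 24, 27, 31} → 5 additions
Total edits = 3 + 5 = 8

8


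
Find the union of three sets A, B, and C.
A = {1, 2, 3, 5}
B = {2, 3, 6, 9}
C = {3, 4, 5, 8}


Set A = {1, 2, 3, 5}
Set B = {2, 3, 6, 9}
Set C = {3, 4, 5, 8}
First, A ∪ B = {1, 2, 3, 5, 6, 9}
Then, (A ∪ B) ∪ C = {1, 2, 3, 4, 5, 6, 8, 9}

{1, 2, 3, 4, 5, 6, 8, 9}


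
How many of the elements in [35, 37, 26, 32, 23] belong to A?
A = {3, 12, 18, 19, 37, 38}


Set A = {3, 12, 18, 19, 37, 38}
Candidates: [35, 37, 26, 32, 23]
Check each candidate:
35 ∉ A, 37 ∈ A, 26 ∉ A, 32 ∉ A, 23 ∉ A
Count of candidates in A: 1

1


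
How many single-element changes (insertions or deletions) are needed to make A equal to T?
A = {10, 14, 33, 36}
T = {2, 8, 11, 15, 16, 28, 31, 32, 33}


Set A = {10, 14, 33, 36}
Set T = {2, 8, 11, 15, 16, 28, 31, 32, 33}
Elements to remove from A (in A, not in T): {10, 14, 36} → 3 removals
Elements to add to A (in T, not in A): {2, 8, 11, 15, 16, 28, 31, 32} → 8 additions
Total edits = 3 + 8 = 11

11


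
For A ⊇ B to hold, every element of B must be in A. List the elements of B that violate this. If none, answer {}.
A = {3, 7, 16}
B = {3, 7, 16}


Set A = {3, 7, 16}
Set B = {3, 7, 16}
Check each element of B against A:
3 ∈ A, 7 ∈ A, 16 ∈ A
Elements of B not in A: {}

{}


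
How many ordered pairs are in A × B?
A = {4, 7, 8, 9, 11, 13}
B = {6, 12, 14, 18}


Set A = {4, 7, 8, 9, 11, 13} has 6 elements.
Set B = {6, 12, 14, 18} has 4 elements.
|A × B| = |A| × |B| = 6 × 4 = 24

24


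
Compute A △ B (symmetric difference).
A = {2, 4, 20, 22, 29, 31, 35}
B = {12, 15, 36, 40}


Set A = {2, 4, 20, 22, 29, 31, 35}
Set B = {12, 15, 36, 40}
A △ B = (A \ B) ∪ (B \ A)
Elements in A but not B: {2, 4, 20, 22, 29, 31, 35}
Elements in B but not A: {12, 15, 36, 40}
A △ B = {2, 4, 12, 15, 20, 22, 29, 31, 35, 36, 40}

{2, 4, 12, 15, 20, 22, 29, 31, 35, 36, 40}


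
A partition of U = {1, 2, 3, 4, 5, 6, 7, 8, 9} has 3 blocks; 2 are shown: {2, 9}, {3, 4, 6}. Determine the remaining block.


U = {1, 2, 3, 4, 5, 6, 7, 8, 9}
Shown blocks: {2, 9}, {3, 4, 6}
A partition's blocks are pairwise disjoint and cover U, so the missing block = U \ (union of shown blocks).
Union of shown blocks: {2, 3, 4, 6, 9}
Missing block = U \ (union) = {1, 5, 7, 8}

{1, 5, 7, 8}


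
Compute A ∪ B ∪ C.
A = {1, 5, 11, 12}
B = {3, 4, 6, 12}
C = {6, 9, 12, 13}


Set A = {1, 5, 11, 12}
Set B = {3, 4, 6, 12}
Set C = {6, 9, 12, 13}
First, A ∪ B = {1, 3, 4, 5, 6, 11, 12}
Then, (A ∪ B) ∪ C = {1, 3, 4, 5, 6, 9, 11, 12, 13}

{1, 3, 4, 5, 6, 9, 11, 12, 13}


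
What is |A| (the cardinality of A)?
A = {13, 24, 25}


Set A = {13, 24, 25}
Listing elements: 13, 24, 25
Counting: 3 elements
|A| = 3

3


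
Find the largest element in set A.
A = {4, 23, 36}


Set A = {4, 23, 36}
Elements in ascending order: 4, 23, 36
The largest element is 36.

36


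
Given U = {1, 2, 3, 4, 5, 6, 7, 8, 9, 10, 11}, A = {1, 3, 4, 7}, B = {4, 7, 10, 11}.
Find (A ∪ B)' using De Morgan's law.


U = {1, 2, 3, 4, 5, 6, 7, 8, 9, 10, 11}
A = {1, 3, 4, 7}, B = {4, 7, 10, 11}
A ∪ B = {1, 3, 4, 7, 10, 11}
(A ∪ B)' = U \ (A ∪ B) = {2, 5, 6, 8, 9}
Verification via A' ∩ B': A' = {2, 5, 6, 8, 9, 10, 11}, B' = {1, 2, 3, 5, 6, 8, 9}
A' ∩ B' = {2, 5, 6, 8, 9} ✓

{2, 5, 6, 8, 9}


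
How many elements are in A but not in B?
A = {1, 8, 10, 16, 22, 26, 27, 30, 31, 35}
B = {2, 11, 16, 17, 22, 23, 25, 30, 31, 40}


Set A = {1, 8, 10, 16, 22, 26, 27, 30, 31, 35}
Set B = {2, 11, 16, 17, 22, 23, 25, 30, 31, 40}
A \ B = {1, 8, 10, 26, 27, 35}
|A \ B| = 6

6


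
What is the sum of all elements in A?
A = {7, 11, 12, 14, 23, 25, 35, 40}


Set A = {7, 11, 12, 14, 23, 25, 35, 40}
Sum = 7 + 11 + 12 + 14 + 23 + 25 + 35 + 40 = 167

167


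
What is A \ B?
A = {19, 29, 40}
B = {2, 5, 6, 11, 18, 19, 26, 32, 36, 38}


Set A = {19, 29, 40}
Set B = {2, 5, 6, 11, 18, 19, 26, 32, 36, 38}
A \ B includes elements in A that are not in B.
Check each element of A:
19 (in B, remove), 29 (not in B, keep), 40 (not in B, keep)
A \ B = {29, 40}

{29, 40}


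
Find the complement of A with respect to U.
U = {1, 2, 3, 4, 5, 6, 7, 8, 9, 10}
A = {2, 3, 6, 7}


Universal set U = {1, 2, 3, 4, 5, 6, 7, 8, 9, 10}
Set A = {2, 3, 6, 7}
A' = U \ A = elements in U but not in A
Checking each element of U:
1 (not in A, include), 2 (in A, exclude), 3 (in A, exclude), 4 (not in A, include), 5 (not in A, include), 6 (in A, exclude), 7 (in A, exclude), 8 (not in A, include), 9 (not in A, include), 10 (not in A, include)
A' = {1, 4, 5, 8, 9, 10}

{1, 4, 5, 8, 9, 10}


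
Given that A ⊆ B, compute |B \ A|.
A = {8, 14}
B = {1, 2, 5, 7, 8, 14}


Set A = {8, 14}, |A| = 2
Set B = {1, 2, 5, 7, 8, 14}, |B| = 6
Since A ⊆ B: B \ A = {1, 2, 5, 7}
|B| - |A| = 6 - 2 = 4

4


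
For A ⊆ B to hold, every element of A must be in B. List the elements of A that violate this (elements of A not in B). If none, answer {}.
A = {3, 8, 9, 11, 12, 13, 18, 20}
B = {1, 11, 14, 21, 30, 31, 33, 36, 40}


Set A = {3, 8, 9, 11, 12, 13, 18, 20}
Set B = {1, 11, 14, 21, 30, 31, 33, 36, 40}
Check each element of A against B:
3 ∉ B (include), 8 ∉ B (include), 9 ∉ B (include), 11 ∈ B, 12 ∉ B (include), 13 ∉ B (include), 18 ∉ B (include), 20 ∉ B (include)
Elements of A not in B: {3, 8, 9, 12, 13, 18, 20}

{3, 8, 9, 12, 13, 18, 20}


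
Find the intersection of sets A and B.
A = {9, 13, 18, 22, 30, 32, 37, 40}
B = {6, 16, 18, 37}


Set A = {9, 13, 18, 22, 30, 32, 37, 40}
Set B = {6, 16, 18, 37}
A ∩ B includes only elements in both sets.
Check each element of A against B:
9 ✗, 13 ✗, 18 ✓, 22 ✗, 30 ✗, 32 ✗, 37 ✓, 40 ✗
A ∩ B = {18, 37}

{18, 37}


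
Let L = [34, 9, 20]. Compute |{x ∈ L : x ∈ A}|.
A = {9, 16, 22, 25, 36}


Set A = {9, 16, 22, 25, 36}
Candidates: [34, 9, 20]
Check each candidate:
34 ∉ A, 9 ∈ A, 20 ∉ A
Count of candidates in A: 1

1


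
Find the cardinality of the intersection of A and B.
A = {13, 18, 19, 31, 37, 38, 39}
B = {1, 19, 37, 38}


Set A = {13, 18, 19, 31, 37, 38, 39}
Set B = {1, 19, 37, 38}
A ∩ B = {19, 37, 38}
|A ∩ B| = 3

3


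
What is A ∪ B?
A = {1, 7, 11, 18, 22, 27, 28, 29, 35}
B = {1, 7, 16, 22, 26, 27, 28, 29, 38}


Set A = {1, 7, 11, 18, 22, 27, 28, 29, 35}
Set B = {1, 7, 16, 22, 26, 27, 28, 29, 38}
A ∪ B includes all elements in either set.
Elements from A: {1, 7, 11, 18, 22, 27, 28, 29, 35}
Elements from B not already included: {16, 26, 38}
A ∪ B = {1, 7, 11, 16, 18, 22, 26, 27, 28, 29, 35, 38}

{1, 7, 11, 16, 18, 22, 26, 27, 28, 29, 35, 38}


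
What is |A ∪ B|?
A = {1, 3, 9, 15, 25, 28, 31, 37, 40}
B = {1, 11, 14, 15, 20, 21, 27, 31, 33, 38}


Set A = {1, 3, 9, 15, 25, 28, 31, 37, 40}, |A| = 9
Set B = {1, 11, 14, 15, 20, 21, 27, 31, 33, 38}, |B| = 10
A ∩ B = {1, 15, 31}, |A ∩ B| = 3
|A ∪ B| = |A| + |B| - |A ∩ B| = 9 + 10 - 3 = 16

16


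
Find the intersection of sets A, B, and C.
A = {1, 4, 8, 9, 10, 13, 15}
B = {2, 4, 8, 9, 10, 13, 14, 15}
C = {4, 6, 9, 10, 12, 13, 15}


Set A = {1, 4, 8, 9, 10, 13, 15}
Set B = {2, 4, 8, 9, 10, 13, 14, 15}
Set C = {4, 6, 9, 10, 12, 13, 15}
First, A ∩ B = {4, 8, 9, 10, 13, 15}
Then, (A ∩ B) ∩ C = {4, 9, 10, 13, 15}

{4, 9, 10, 13, 15}


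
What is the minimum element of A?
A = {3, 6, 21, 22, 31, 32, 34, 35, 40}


Set A = {3, 6, 21, 22, 31, 32, 34, 35, 40}
Elements in ascending order: 3, 6, 21, 22, 31, 32, 34, 35, 40
The smallest element is 3.

3


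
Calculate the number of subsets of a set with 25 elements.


The set has 25 elements.
The power set contains all possible subsets.
|P(A)| = 2^|A| = 2^25 = 33554432

33554432


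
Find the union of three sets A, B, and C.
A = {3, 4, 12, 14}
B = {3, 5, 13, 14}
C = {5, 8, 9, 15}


Set A = {3, 4, 12, 14}
Set B = {3, 5, 13, 14}
Set C = {5, 8, 9, 15}
First, A ∪ B = {3, 4, 5, 12, 13, 14}
Then, (A ∪ B) ∪ C = {3, 4, 5, 8, 9, 12, 13, 14, 15}

{3, 4, 5, 8, 9, 12, 13, 14, 15}


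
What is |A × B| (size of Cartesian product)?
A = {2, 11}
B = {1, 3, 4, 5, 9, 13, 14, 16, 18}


Set A = {2, 11} has 2 elements.
Set B = {1, 3, 4, 5, 9, 13, 14, 16, 18} has 9 elements.
|A × B| = |A| × |B| = 2 × 9 = 18

18


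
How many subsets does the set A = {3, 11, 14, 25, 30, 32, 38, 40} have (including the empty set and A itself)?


Set A = {3, 11, 14, 25, 30, 32, 38, 40}
|A| = 8
The power set P(A) contains all subsets of A.
|P(A)| = 2^|A| = 2^8 = 256

256


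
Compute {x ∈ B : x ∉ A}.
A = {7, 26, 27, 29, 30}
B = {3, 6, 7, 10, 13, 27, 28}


Set A = {7, 26, 27, 29, 30}
Set B = {3, 6, 7, 10, 13, 27, 28}
Check each element of B against A:
3 ∉ A (include), 6 ∉ A (include), 7 ∈ A, 10 ∉ A (include), 13 ∉ A (include), 27 ∈ A, 28 ∉ A (include)
Elements of B not in A: {3, 6, 10, 13, 28}

{3, 6, 10, 13, 28}


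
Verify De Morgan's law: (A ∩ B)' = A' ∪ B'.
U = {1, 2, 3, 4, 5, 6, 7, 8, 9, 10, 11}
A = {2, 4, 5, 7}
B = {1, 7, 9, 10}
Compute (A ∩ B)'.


U = {1, 2, 3, 4, 5, 6, 7, 8, 9, 10, 11}
A = {2, 4, 5, 7}, B = {1, 7, 9, 10}
A ∩ B = {7}
(A ∩ B)' = U \ (A ∩ B) = {1, 2, 3, 4, 5, 6, 8, 9, 10, 11}
Verification via A' ∪ B': A' = {1, 3, 6, 8, 9, 10, 11}, B' = {2, 3, 4, 5, 6, 8, 11}
A' ∪ B' = {1, 2, 3, 4, 5, 6, 8, 9, 10, 11} ✓

{1, 2, 3, 4, 5, 6, 8, 9, 10, 11}


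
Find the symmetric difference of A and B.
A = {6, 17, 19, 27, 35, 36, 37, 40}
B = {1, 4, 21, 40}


Set A = {6, 17, 19, 27, 35, 36, 37, 40}
Set B = {1, 4, 21, 40}
A △ B = (A \ B) ∪ (B \ A)
Elements in A but not B: {6, 17, 19, 27, 35, 36, 37}
Elements in B but not A: {1, 4, 21}
A △ B = {1, 4, 6, 17, 19, 21, 27, 35, 36, 37}

{1, 4, 6, 17, 19, 21, 27, 35, 36, 37}


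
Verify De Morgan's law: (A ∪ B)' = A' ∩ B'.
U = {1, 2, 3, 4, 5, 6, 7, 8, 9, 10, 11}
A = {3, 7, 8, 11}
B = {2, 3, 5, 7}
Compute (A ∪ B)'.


U = {1, 2, 3, 4, 5, 6, 7, 8, 9, 10, 11}
A = {3, 7, 8, 11}, B = {2, 3, 5, 7}
A ∪ B = {2, 3, 5, 7, 8, 11}
(A ∪ B)' = U \ (A ∪ B) = {1, 4, 6, 9, 10}
Verification via A' ∩ B': A' = {1, 2, 4, 5, 6, 9, 10}, B' = {1, 4, 6, 8, 9, 10, 11}
A' ∩ B' = {1, 4, 6, 9, 10} ✓

{1, 4, 6, 9, 10}


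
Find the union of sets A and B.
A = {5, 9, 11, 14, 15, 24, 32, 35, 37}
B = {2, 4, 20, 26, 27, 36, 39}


Set A = {5, 9, 11, 14, 15, 24, 32, 35, 37}
Set B = {2, 4, 20, 26, 27, 36, 39}
A ∪ B includes all elements in either set.
Elements from A: {5, 9, 11, 14, 15, 24, 32, 35, 37}
Elements from B not already included: {2, 4, 20, 26, 27, 36, 39}
A ∪ B = {2, 4, 5, 9, 11, 14, 15, 20, 24, 26, 27, 32, 35, 36, 37, 39}

{2, 4, 5, 9, 11, 14, 15, 20, 24, 26, 27, 32, 35, 36, 37, 39}


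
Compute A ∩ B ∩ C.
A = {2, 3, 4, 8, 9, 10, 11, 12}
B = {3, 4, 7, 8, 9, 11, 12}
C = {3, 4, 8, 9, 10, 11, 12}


Set A = {2, 3, 4, 8, 9, 10, 11, 12}
Set B = {3, 4, 7, 8, 9, 11, 12}
Set C = {3, 4, 8, 9, 10, 11, 12}
First, A ∩ B = {3, 4, 8, 9, 11, 12}
Then, (A ∩ B) ∩ C = {3, 4, 8, 9, 11, 12}

{3, 4, 8, 9, 11, 12}


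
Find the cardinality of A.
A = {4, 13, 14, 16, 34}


Set A = {4, 13, 14, 16, 34}
Listing elements: 4, 13, 14, 16, 34
Counting: 5 elements
|A| = 5

5


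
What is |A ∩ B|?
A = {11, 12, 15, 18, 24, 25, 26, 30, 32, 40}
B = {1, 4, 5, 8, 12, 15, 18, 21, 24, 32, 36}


Set A = {11, 12, 15, 18, 24, 25, 26, 30, 32, 40}
Set B = {1, 4, 5, 8, 12, 15, 18, 21, 24, 32, 36}
A ∩ B = {12, 15, 18, 24, 32}
|A ∩ B| = 5

5


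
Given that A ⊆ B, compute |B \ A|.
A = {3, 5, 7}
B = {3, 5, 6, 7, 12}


Set A = {3, 5, 7}, |A| = 3
Set B = {3, 5, 6, 7, 12}, |B| = 5
Since A ⊆ B: B \ A = {6, 12}
|B| - |A| = 5 - 3 = 2

2


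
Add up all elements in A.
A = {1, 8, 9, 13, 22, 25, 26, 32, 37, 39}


Set A = {1, 8, 9, 13, 22, 25, 26, 32, 37, 39}
Sum = 1 + 8 + 9 + 13 + 22 + 25 + 26 + 32 + 37 + 39 = 212

212


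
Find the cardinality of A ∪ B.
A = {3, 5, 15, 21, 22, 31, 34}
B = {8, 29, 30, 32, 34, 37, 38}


Set A = {3, 5, 15, 21, 22, 31, 34}, |A| = 7
Set B = {8, 29, 30, 32, 34, 37, 38}, |B| = 7
A ∩ B = {34}, |A ∩ B| = 1
|A ∪ B| = |A| + |B| - |A ∩ B| = 7 + 7 - 1 = 13

13


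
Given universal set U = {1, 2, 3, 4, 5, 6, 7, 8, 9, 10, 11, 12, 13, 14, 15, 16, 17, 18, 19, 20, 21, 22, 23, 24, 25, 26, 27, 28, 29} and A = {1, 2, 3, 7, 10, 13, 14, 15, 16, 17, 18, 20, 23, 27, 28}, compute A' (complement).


Universal set U = {1, 2, 3, 4, 5, 6, 7, 8, 9, 10, 11, 12, 13, 14, 15, 16, 17, 18, 19, 20, 21, 22, 23, 24, 25, 26, 27, 28, 29}
Set A = {1, 2, 3, 7, 10, 13, 14, 15, 16, 17, 18, 20, 23, 27, 28}
A' = U \ A = elements in U but not in A
Checking each element of U:
1 (in A, exclude), 2 (in A, exclude), 3 (in A, exclude), 4 (not in A, include), 5 (not in A, include), 6 (not in A, include), 7 (in A, exclude), 8 (not in A, include), 9 (not in A, include), 10 (in A, exclude), 11 (not in A, include), 12 (not in A, include), 13 (in A, exclude), 14 (in A, exclude), 15 (in A, exclude), 16 (in A, exclude), 17 (in A, exclude), 18 (in A, exclude), 19 (not in A, include), 20 (in A, exclude), 21 (not in A, include), 22 (not in A, include), 23 (in A, exclude), 24 (not in A, include), 25 (not in A, include), 26 (not in A, include), 27 (in A, exclude), 28 (in A, exclude), 29 (not in A, include)
A' = {4, 5, 6, 8, 9, 11, 12, 19, 21, 22, 24, 25, 26, 29}

{4, 5, 6, 8, 9, 11, 12, 19, 21, 22, 24, 25, 26, 29}


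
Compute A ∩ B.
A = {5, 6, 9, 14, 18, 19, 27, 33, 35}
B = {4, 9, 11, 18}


Set A = {5, 6, 9, 14, 18, 19, 27, 33, 35}
Set B = {4, 9, 11, 18}
A ∩ B includes only elements in both sets.
Check each element of A against B:
5 ✗, 6 ✗, 9 ✓, 14 ✗, 18 ✓, 19 ✗, 27 ✗, 33 ✗, 35 ✗
A ∩ B = {9, 18}

{9, 18}


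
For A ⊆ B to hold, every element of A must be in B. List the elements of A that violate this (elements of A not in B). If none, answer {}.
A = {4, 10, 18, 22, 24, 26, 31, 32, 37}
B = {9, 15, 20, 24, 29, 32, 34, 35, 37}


Set A = {4, 10, 18, 22, 24, 26, 31, 32, 37}
Set B = {9, 15, 20, 24, 29, 32, 34, 35, 37}
Check each element of A against B:
4 ∉ B (include), 10 ∉ B (include), 18 ∉ B (include), 22 ∉ B (include), 24 ∈ B, 26 ∉ B (include), 31 ∉ B (include), 32 ∈ B, 37 ∈ B
Elements of A not in B: {4, 10, 18, 22, 26, 31}

{4, 10, 18, 22, 26, 31}
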